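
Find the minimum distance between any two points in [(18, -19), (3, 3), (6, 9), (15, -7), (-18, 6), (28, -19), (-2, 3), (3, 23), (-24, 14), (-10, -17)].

Computing all pairwise distances among 10 points:

d((18, -19), (3, 3)) = 26.6271
d((18, -19), (6, 9)) = 30.4631
d((18, -19), (15, -7)) = 12.3693
d((18, -19), (-18, 6)) = 43.8292
d((18, -19), (28, -19)) = 10.0
d((18, -19), (-2, 3)) = 29.7321
d((18, -19), (3, 23)) = 44.5982
d((18, -19), (-24, 14)) = 53.4135
d((18, -19), (-10, -17)) = 28.0713
d((3, 3), (6, 9)) = 6.7082
d((3, 3), (15, -7)) = 15.6205
d((3, 3), (-18, 6)) = 21.2132
d((3, 3), (28, -19)) = 33.3017
d((3, 3), (-2, 3)) = 5.0 <-- minimum
d((3, 3), (3, 23)) = 20.0
d((3, 3), (-24, 14)) = 29.1548
d((3, 3), (-10, -17)) = 23.8537
d((6, 9), (15, -7)) = 18.3576
d((6, 9), (-18, 6)) = 24.1868
d((6, 9), (28, -19)) = 35.609
d((6, 9), (-2, 3)) = 10.0
d((6, 9), (3, 23)) = 14.3178
d((6, 9), (-24, 14)) = 30.4138
d((6, 9), (-10, -17)) = 30.5287
d((15, -7), (-18, 6)) = 35.4683
d((15, -7), (28, -19)) = 17.6918
d((15, -7), (-2, 3)) = 19.7231
d((15, -7), (3, 23)) = 32.311
d((15, -7), (-24, 14)) = 44.2945
d((15, -7), (-10, -17)) = 26.9258
d((-18, 6), (28, -19)) = 52.3546
d((-18, 6), (-2, 3)) = 16.2788
d((-18, 6), (3, 23)) = 27.0185
d((-18, 6), (-24, 14)) = 10.0
d((-18, 6), (-10, -17)) = 24.3516
d((28, -19), (-2, 3)) = 37.2022
d((28, -19), (3, 23)) = 48.8774
d((28, -19), (-24, 14)) = 61.5873
d((28, -19), (-10, -17)) = 38.0526
d((-2, 3), (3, 23)) = 20.6155
d((-2, 3), (-24, 14)) = 24.5967
d((-2, 3), (-10, -17)) = 21.5407
d((3, 23), (-24, 14)) = 28.4605
d((3, 23), (-10, -17)) = 42.0595
d((-24, 14), (-10, -17)) = 34.0147

Closest pair: (3, 3) and (-2, 3) with distance 5.0

The closest pair is (3, 3) and (-2, 3) with Euclidean distance 5.0. For 10 points, brute-force pairwise comparison is shown above. For large n, the divide-and-conquer algorithm (sort by x, recurse on halves, check the dividing strip) achieves O(n log n).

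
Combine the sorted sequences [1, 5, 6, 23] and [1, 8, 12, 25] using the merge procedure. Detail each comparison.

Merging process:

Compare 1 vs 1: take 1 from left. Merged: [1]
Compare 5 vs 1: take 1 from right. Merged: [1, 1]
Compare 5 vs 8: take 5 from left. Merged: [1, 1, 5]
Compare 6 vs 8: take 6 from left. Merged: [1, 1, 5, 6]
Compare 23 vs 8: take 8 from right. Merged: [1, 1, 5, 6, 8]
Compare 23 vs 12: take 12 from right. Merged: [1, 1, 5, 6, 8, 12]
Compare 23 vs 25: take 23 from left. Merged: [1, 1, 5, 6, 8, 12, 23]
Append remaining from right: [25]. Merged: [1, 1, 5, 6, 8, 12, 23, 25]

Final merged array: [1, 1, 5, 6, 8, 12, 23, 25]
Total comparisons: 7

The merged array is [1, 1, 5, 6, 8, 12, 23, 25], requiring 7 comparisons. The merge step runs in O(n) time where n is the total number of elements.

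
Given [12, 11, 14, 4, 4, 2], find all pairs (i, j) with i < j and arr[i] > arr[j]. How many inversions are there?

Finding inversions in [12, 11, 14, 4, 4, 2]:

(0, 1): arr[0]=12 > arr[1]=11
(0, 3): arr[0]=12 > arr[3]=4
(0, 4): arr[0]=12 > arr[4]=4
(0, 5): arr[0]=12 > arr[5]=2
(1, 3): arr[1]=11 > arr[3]=4
(1, 4): arr[1]=11 > arr[4]=4
(1, 5): arr[1]=11 > arr[5]=2
(2, 3): arr[2]=14 > arr[3]=4
(2, 4): arr[2]=14 > arr[4]=4
(2, 5): arr[2]=14 > arr[5]=2
(3, 5): arr[3]=4 > arr[5]=2
(4, 5): arr[4]=4 > arr[5]=2

Total inversions: 12

The array has 12 inversion(s): (0,1), (0,3), (0,4), (0,5), (1,3), (1,4), (1,5), (2,3), (2,4), (2,5), (3,5), (4,5). Each pair (i,j) satisfies i < j and arr[i] > arr[j].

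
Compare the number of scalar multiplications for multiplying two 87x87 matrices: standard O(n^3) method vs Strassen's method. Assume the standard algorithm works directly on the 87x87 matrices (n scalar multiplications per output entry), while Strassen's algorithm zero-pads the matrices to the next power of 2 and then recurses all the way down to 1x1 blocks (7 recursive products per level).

Matrix multiplication for 87x87 matrices:

Strassen's algorithm requires power-of-2 dimensions. Pad 87x87 to 128x128 (next power of 2).

Standard algorithm: 87^3 = 658503 multiplications
Strassen's algorithm: 7^(log2(128)) = 7^7 = 823543 multiplications
Difference: 658503 - 823543 = -165040 (Strassen uses MORE here due to padding overhead — for small or just-over-power-of-2 n, padding can outweigh the per-level savings)

Standard: 658503 multiplications (87^3). Strassen: 823543 multiplications (7^7, after padding to 128x128). Strassen reduces 8 recursive multiplications to 7 at each level.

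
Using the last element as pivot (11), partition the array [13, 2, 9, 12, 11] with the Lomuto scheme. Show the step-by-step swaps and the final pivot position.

Lomuto partition with pivot = 11:

Initial array: [13, 2, 9, 12, 11]

arr[0]=13 > 11: no swap
arr[1]=2 <= 11: swap with position 0, array becomes [2, 13, 9, 12, 11]
arr[2]=9 <= 11: swap with position 1, array becomes [2, 9, 13, 12, 11]
arr[3]=12 > 11: no swap

Place pivot at position 2: [2, 9, 11, 12, 13]
Pivot position: 2

After partitioning with pivot 11, the array becomes [2, 9, 11, 12, 13]. The pivot is placed at index 2. All elements to the left of the pivot are <= 11, and all elements to the right are > 11.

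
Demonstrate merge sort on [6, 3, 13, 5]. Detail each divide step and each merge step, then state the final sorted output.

Merge sort trace:

Split: [6, 3, 13, 5] -> [6, 3] and [13, 5]
  Split: [6, 3] -> [6] and [3]
  Merge: [6] + [3] -> [3, 6]
  Split: [13, 5] -> [13] and [5]
  Merge: [13] + [5] -> [5, 13]
Merge: [3, 6] + [5, 13] -> [3, 5, 6, 13]

Final sorted array: [3, 5, 6, 13]

The merge sort proceeds by recursively splitting the array and merging sorted halves.
After all merges, the sorted array is [3, 5, 6, 13].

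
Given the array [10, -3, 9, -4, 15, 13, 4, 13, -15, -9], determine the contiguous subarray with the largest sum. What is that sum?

Using Kadane's algorithm on [10, -3, 9, -4, 15, 13, 4, 13, -15, -9]:

Scanning through the array:
Position 1 (value -3): max_ending_here = 7, max_so_far = 10
Position 2 (value 9): max_ending_here = 16, max_so_far = 16
Position 3 (value -4): max_ending_here = 12, max_so_far = 16
Position 4 (value 15): max_ending_here = 27, max_so_far = 27
Position 5 (value 13): max_ending_here = 40, max_so_far = 40
Position 6 (value 4): max_ending_here = 44, max_so_far = 44
Position 7 (value 13): max_ending_here = 57, max_so_far = 57
Position 8 (value -15): max_ending_here = 42, max_so_far = 57
Position 9 (value -9): max_ending_here = 33, max_so_far = 57

Maximum subarray: [10, -3, 9, -4, 15, 13, 4, 13]
Maximum sum: 57

The maximum subarray is [10, -3, 9, -4, 15, 13, 4, 13] with sum 57. This subarray runs from index 0 to index 7.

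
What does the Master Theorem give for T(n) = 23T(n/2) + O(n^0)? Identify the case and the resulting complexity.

Master Theorem for T(n) = 23T(n/2) + O(n^0):

a = 23, b = 2, c = 0
log_b(a) = log_2(23) = 4.5236

Case 1: c = 0 < log_2(23) = 4.5236
T(n) = O(n^(log_2 23))

For T(n) = 23T(n/2) + O(n^0): log_2(23) = 4.5236. This is Case 1 of the Master Theorem (c < log_b(a), work dominated by leaves), giving O(n^(log_2 23)).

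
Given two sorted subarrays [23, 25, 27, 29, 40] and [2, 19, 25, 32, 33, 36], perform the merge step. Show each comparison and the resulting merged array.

Merging process:

Compare 23 vs 2: take 2 from right. Merged: [2]
Compare 23 vs 19: take 19 from right. Merged: [2, 19]
Compare 23 vs 25: take 23 from left. Merged: [2, 19, 23]
Compare 25 vs 25: take 25 from left. Merged: [2, 19, 23, 25]
Compare 27 vs 25: take 25 from right. Merged: [2, 19, 23, 25, 25]
Compare 27 vs 32: take 27 from left. Merged: [2, 19, 23, 25, 25, 27]
Compare 29 vs 32: take 29 from left. Merged: [2, 19, 23, 25, 25, 27, 29]
Compare 40 vs 32: take 32 from right. Merged: [2, 19, 23, 25, 25, 27, 29, 32]
Compare 40 vs 33: take 33 from right. Merged: [2, 19, 23, 25, 25, 27, 29, 32, 33]
Compare 40 vs 36: take 36 from right. Merged: [2, 19, 23, 25, 25, 27, 29, 32, 33, 36]
Append remaining from left: [40]. Merged: [2, 19, 23, 25, 25, 27, 29, 32, 33, 36, 40]

Final merged array: [2, 19, 23, 25, 25, 27, 29, 32, 33, 36, 40]
Total comparisons: 10

The merged array is [2, 19, 23, 25, 25, 27, 29, 32, 33, 36, 40], requiring 10 comparisons. The merge step runs in O(n) time where n is the total number of elements.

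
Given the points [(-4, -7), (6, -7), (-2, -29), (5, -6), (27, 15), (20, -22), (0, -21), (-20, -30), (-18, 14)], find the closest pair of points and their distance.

Computing all pairwise distances among 9 points:

d((-4, -7), (6, -7)) = 10.0
d((-4, -7), (-2, -29)) = 22.0907
d((-4, -7), (5, -6)) = 9.0554
d((-4, -7), (27, 15)) = 38.0132
d((-4, -7), (20, -22)) = 28.3019
d((-4, -7), (0, -21)) = 14.5602
d((-4, -7), (-20, -30)) = 28.0179
d((-4, -7), (-18, 14)) = 25.2389
d((6, -7), (-2, -29)) = 23.4094
d((6, -7), (5, -6)) = 1.4142 <-- minimum
d((6, -7), (27, 15)) = 30.4138
d((6, -7), (20, -22)) = 20.5183
d((6, -7), (0, -21)) = 15.2315
d((6, -7), (-20, -30)) = 34.7131
d((6, -7), (-18, 14)) = 31.8904
d((-2, -29), (5, -6)) = 24.0416
d((-2, -29), (27, 15)) = 52.6972
d((-2, -29), (20, -22)) = 23.0868
d((-2, -29), (0, -21)) = 8.2462
d((-2, -29), (-20, -30)) = 18.0278
d((-2, -29), (-18, 14)) = 45.8803
d((5, -6), (27, 15)) = 30.4138
d((5, -6), (20, -22)) = 21.9317
d((5, -6), (0, -21)) = 15.8114
d((5, -6), (-20, -30)) = 34.6554
d((5, -6), (-18, 14)) = 30.4795
d((27, 15), (20, -22)) = 37.6563
d((27, 15), (0, -21)) = 45.0
d((27, 15), (-20, -30)) = 65.0692
d((27, 15), (-18, 14)) = 45.0111
d((20, -22), (0, -21)) = 20.025
d((20, -22), (-20, -30)) = 40.7922
d((20, -22), (-18, 14)) = 52.345
d((0, -21), (-20, -30)) = 21.9317
d((0, -21), (-18, 14)) = 39.3573
d((-20, -30), (-18, 14)) = 44.0454

Closest pair: (6, -7) and (5, -6) with distance 1.4142

The closest pair is (6, -7) and (5, -6) with Euclidean distance 1.4142. For 9 points, brute-force pairwise comparison is shown above. For large n, the divide-and-conquer algorithm (sort by x, recurse on halves, check the dividing strip) achieves O(n log n).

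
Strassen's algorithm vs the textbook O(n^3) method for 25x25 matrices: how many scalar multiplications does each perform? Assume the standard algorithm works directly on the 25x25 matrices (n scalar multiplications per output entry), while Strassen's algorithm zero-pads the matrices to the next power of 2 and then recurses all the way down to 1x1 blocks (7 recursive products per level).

Matrix multiplication for 25x25 matrices:

Strassen's algorithm requires power-of-2 dimensions. Pad 25x25 to 32x32 (next power of 2).

Standard algorithm: 25^3 = 15625 multiplications
Strassen's algorithm: 7^(log2(32)) = 7^5 = 16807 multiplications
Difference: 15625 - 16807 = -1182 (Strassen uses MORE here due to padding overhead — for small or just-over-power-of-2 n, padding can outweigh the per-level savings)

Standard: 15625 multiplications (25^3). Strassen: 16807 multiplications (7^5, after padding to 32x32). Strassen reduces 8 recursive multiplications to 7 at each level.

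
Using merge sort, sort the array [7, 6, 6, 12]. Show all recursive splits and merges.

Merge sort trace:

Split: [7, 6, 6, 12] -> [7, 6] and [6, 12]
  Split: [7, 6] -> [7] and [6]
  Merge: [7] + [6] -> [6, 7]
  Split: [6, 12] -> [6] and [12]
  Merge: [6] + [12] -> [6, 12]
Merge: [6, 7] + [6, 12] -> [6, 6, 7, 12]

Final sorted array: [6, 6, 7, 12]

The merge sort proceeds by recursively splitting the array and merging sorted halves.
After all merges, the sorted array is [6, 6, 7, 12].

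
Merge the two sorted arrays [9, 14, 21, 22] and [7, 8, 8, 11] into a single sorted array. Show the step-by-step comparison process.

Merging process:

Compare 9 vs 7: take 7 from right. Merged: [7]
Compare 9 vs 8: take 8 from right. Merged: [7, 8]
Compare 9 vs 8: take 8 from right. Merged: [7, 8, 8]
Compare 9 vs 11: take 9 from left. Merged: [7, 8, 8, 9]
Compare 14 vs 11: take 11 from right. Merged: [7, 8, 8, 9, 11]
Append remaining from left: [14, 21, 22]. Merged: [7, 8, 8, 9, 11, 14, 21, 22]

Final merged array: [7, 8, 8, 9, 11, 14, 21, 22]
Total comparisons: 5

The merged array is [7, 8, 8, 9, 11, 14, 21, 22], requiring 5 comparisons. The merge step runs in O(n) time where n is the total number of elements.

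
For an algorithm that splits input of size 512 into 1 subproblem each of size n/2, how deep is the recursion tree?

For divide and conquer with division factor 2:

Problem sizes at each level:
Level 0: 512
Level 1: 256
Level 2: 128
Level 3: 64
Level 4: 32
Level 5: 16
Level 6: 8
Level 7: 4
Level 8: 2
Level 9: 1

The root is level 0 and the size-1 base case is level 9 (the tree spans levels 0 through 9, i.e. 10 levels counting the root), so the depth is the number of divisions: log_2(512) = 9

The recursion tree depth is log_2(512) = 9. At each level, the problem size is divided by 2, so it takes 9 divisions to reduce to a base case of size 1. The algorithm makes 1 recursive call at each level.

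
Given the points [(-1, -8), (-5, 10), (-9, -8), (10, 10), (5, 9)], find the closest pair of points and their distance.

Computing all pairwise distances among 5 points:

d((-1, -8), (-5, 10)) = 18.4391
d((-1, -8), (-9, -8)) = 8.0
d((-1, -8), (10, 10)) = 21.095
d((-1, -8), (5, 9)) = 18.0278
d((-5, 10), (-9, -8)) = 18.4391
d((-5, 10), (10, 10)) = 15.0
d((-5, 10), (5, 9)) = 10.0499
d((-9, -8), (10, 10)) = 26.1725
d((-9, -8), (5, 9)) = 22.0227
d((10, 10), (5, 9)) = 5.099 <-- minimum

Closest pair: (10, 10) and (5, 9) with distance 5.099

The closest pair is (10, 10) and (5, 9) with Euclidean distance 5.099. For 5 points, brute-force pairwise comparison is shown above. For large n, the divide-and-conquer algorithm (sort by x, recurse on halves, check the dividing strip) achieves O(n log n).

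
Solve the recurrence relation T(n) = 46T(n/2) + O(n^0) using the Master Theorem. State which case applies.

Master Theorem for T(n) = 46T(n/2) + O(n^0):

a = 46, b = 2, c = 0
log_b(a) = log_2(46) = 5.5236

Case 1: c = 0 < log_2(46) = 5.5236
T(n) = O(n^(log_2 46))

For T(n) = 46T(n/2) + O(n^0): log_2(46) = 5.5236. This is Case 1 of the Master Theorem (c < log_b(a), work dominated by leaves), giving O(n^(log_2 46)).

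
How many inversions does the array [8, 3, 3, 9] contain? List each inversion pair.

Finding inversions in [8, 3, 3, 9]:

(0, 1): arr[0]=8 > arr[1]=3
(0, 2): arr[0]=8 > arr[2]=3

Total inversions: 2

The array has 2 inversion(s): (0,1), (0,2). Each pair (i,j) satisfies i < j and arr[i] > arr[j].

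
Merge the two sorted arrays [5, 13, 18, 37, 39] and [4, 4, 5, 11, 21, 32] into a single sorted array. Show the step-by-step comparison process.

Merging process:

Compare 5 vs 4: take 4 from right. Merged: [4]
Compare 5 vs 4: take 4 from right. Merged: [4, 4]
Compare 5 vs 5: take 5 from left. Merged: [4, 4, 5]
Compare 13 vs 5: take 5 from right. Merged: [4, 4, 5, 5]
Compare 13 vs 11: take 11 from right. Merged: [4, 4, 5, 5, 11]
Compare 13 vs 21: take 13 from left. Merged: [4, 4, 5, 5, 11, 13]
Compare 18 vs 21: take 18 from left. Merged: [4, 4, 5, 5, 11, 13, 18]
Compare 37 vs 21: take 21 from right. Merged: [4, 4, 5, 5, 11, 13, 18, 21]
Compare 37 vs 32: take 32 from right. Merged: [4, 4, 5, 5, 11, 13, 18, 21, 32]
Append remaining from left: [37, 39]. Merged: [4, 4, 5, 5, 11, 13, 18, 21, 32, 37, 39]

Final merged array: [4, 4, 5, 5, 11, 13, 18, 21, 32, 37, 39]
Total comparisons: 9

The merged array is [4, 4, 5, 5, 11, 13, 18, 21, 32, 37, 39], requiring 9 comparisons. The merge step runs in O(n) time where n is the total number of elements.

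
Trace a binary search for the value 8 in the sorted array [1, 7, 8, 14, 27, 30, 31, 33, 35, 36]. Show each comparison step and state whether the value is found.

Binary search for 8 in [1, 7, 8, 14, 27, 30, 31, 33, 35, 36]:

lo=0, hi=9, mid=4, arr[mid]=27 -> 27 > 8, search left half
lo=0, hi=3, mid=1, arr[mid]=7 -> 7 < 8, search right half
lo=2, hi=3, mid=2, arr[mid]=8 -> Found target at index 2!

Binary search finds 8 at index 2 after 3 comparisons. The search repeatedly halves the search space by comparing with the middle element.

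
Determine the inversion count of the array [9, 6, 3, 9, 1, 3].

Finding inversions in [9, 6, 3, 9, 1, 3]:

(0, 1): arr[0]=9 > arr[1]=6
(0, 2): arr[0]=9 > arr[2]=3
(0, 4): arr[0]=9 > arr[4]=1
(0, 5): arr[0]=9 > arr[5]=3
(1, 2): arr[1]=6 > arr[2]=3
(1, 4): arr[1]=6 > arr[4]=1
(1, 5): arr[1]=6 > arr[5]=3
(2, 4): arr[2]=3 > arr[4]=1
(3, 4): arr[3]=9 > arr[4]=1
(3, 5): arr[3]=9 > arr[5]=3

Total inversions: 10

The array has 10 inversion(s): (0,1), (0,2), (0,4), (0,5), (1,2), (1,4), (1,5), (2,4), (3,4), (3,5). Each pair (i,j) satisfies i < j and arr[i] > arr[j].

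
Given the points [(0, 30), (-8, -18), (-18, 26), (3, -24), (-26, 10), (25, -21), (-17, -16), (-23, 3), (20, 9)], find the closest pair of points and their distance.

Computing all pairwise distances among 9 points:

d((0, 30), (-8, -18)) = 48.6621
d((0, 30), (-18, 26)) = 18.4391
d((0, 30), (3, -24)) = 54.0833
d((0, 30), (-26, 10)) = 32.8024
d((0, 30), (25, -21)) = 56.7979
d((0, 30), (-17, -16)) = 49.0408
d((0, 30), (-23, 3)) = 35.4683
d((0, 30), (20, 9)) = 29.0
d((-8, -18), (-18, 26)) = 45.1221
d((-8, -18), (3, -24)) = 12.53
d((-8, -18), (-26, 10)) = 33.2866
d((-8, -18), (25, -21)) = 33.1361
d((-8, -18), (-17, -16)) = 9.2195
d((-8, -18), (-23, 3)) = 25.807
d((-8, -18), (20, 9)) = 38.8973
d((-18, 26), (3, -24)) = 54.231
d((-18, 26), (-26, 10)) = 17.8885
d((-18, 26), (25, -21)) = 63.7024
d((-18, 26), (-17, -16)) = 42.0119
d((-18, 26), (-23, 3)) = 23.5372
d((-18, 26), (20, 9)) = 41.6293
d((3, -24), (-26, 10)) = 44.6878
d((3, -24), (25, -21)) = 22.2036
d((3, -24), (-17, -16)) = 21.5407
d((3, -24), (-23, 3)) = 37.4833
d((3, -24), (20, 9)) = 37.1214
d((-26, 10), (25, -21)) = 59.6825
d((-26, 10), (-17, -16)) = 27.5136
d((-26, 10), (-23, 3)) = 7.6158 <-- minimum
d((-26, 10), (20, 9)) = 46.0109
d((25, -21), (-17, -16)) = 42.2966
d((25, -21), (-23, 3)) = 53.6656
d((25, -21), (20, 9)) = 30.4138
d((-17, -16), (-23, 3)) = 19.9249
d((-17, -16), (20, 9)) = 44.6542
d((-23, 3), (20, 9)) = 43.4166

Closest pair: (-26, 10) and (-23, 3) with distance 7.6158

The closest pair is (-26, 10) and (-23, 3) with Euclidean distance 7.6158. For 9 points, brute-force pairwise comparison is shown above. For large n, the divide-and-conquer algorithm (sort by x, recurse on halves, check the dividing strip) achieves O(n log n).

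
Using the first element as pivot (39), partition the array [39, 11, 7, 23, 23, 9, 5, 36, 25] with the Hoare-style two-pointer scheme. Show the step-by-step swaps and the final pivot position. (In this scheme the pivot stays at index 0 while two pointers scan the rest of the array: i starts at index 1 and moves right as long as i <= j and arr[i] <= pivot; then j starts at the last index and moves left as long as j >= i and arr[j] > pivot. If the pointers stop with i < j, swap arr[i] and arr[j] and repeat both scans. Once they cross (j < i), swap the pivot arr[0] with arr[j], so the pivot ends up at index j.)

Hoare-style two-pointer partition with pivot = 39:

Initial array: [39, 11, 7, 23, 23, 9, 5, 36, 25]

Pointers start at i = 1, j = 8.
i ends at 9, j ends at 8: the pointers have crossed (j < i), so scanning stops.

Swap pivot arr[0] with arr[8] to place pivot at position 8: [25, 11, 7, 23, 23, 9, 5, 36, 39]
Pivot position: 8

After partitioning with pivot 39, the array becomes [25, 11, 7, 23, 23, 9, 5, 36, 39]. The pivot is placed at index 8. All elements to the left of the pivot are <= 39, and all elements to the right are > 39.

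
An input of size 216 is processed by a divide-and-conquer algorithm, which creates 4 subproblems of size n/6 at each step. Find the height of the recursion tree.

For divide and conquer with division factor 6:

Problem sizes at each level:
Level 0: 216
Level 1: 36
Level 2: 6
Level 3: 1

The root is level 0 and the size-1 base case is level 3 (the tree spans levels 0 through 3, i.e. 4 levels counting the root), so the depth is the number of divisions: log_6(216) = 3

The recursion tree depth is log_6(216) = 3. At each level, the problem size is divided by 6, so it takes 3 divisions to reduce to a base case of size 1. The algorithm makes 4 recursive calls at each level.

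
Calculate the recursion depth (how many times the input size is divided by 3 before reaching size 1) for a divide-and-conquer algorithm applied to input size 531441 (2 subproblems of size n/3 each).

For divide and conquer with division factor 3:

Problem sizes at each level:
Level 0: 531441
Level 1: 177147
Level 2: 59049
Level 3: 19683
Level 4: 6561
Level 5: 2187
Level 6: 729
Level 7: 243
Level 8: 81
Level 9: 27
Level 10: 9
Level 11: 3
Level 12: 1

The root is level 0 and the size-1 base case is level 12 (the tree spans levels 0 through 12, i.e. 13 levels counting the root), so the depth is the number of divisions: log_3(531441) = 12

The recursion tree depth is log_3(531441) = 12. At each level, the problem size is divided by 3, so it takes 12 divisions to reduce to a base case of size 1. The algorithm makes 2 recursive calls at each level.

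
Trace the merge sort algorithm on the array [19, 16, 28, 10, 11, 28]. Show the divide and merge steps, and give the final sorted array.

Merge sort trace:

Split: [19, 16, 28, 10, 11, 28] -> [19, 16, 28] and [10, 11, 28]
  Split: [19, 16, 28] -> [19] and [16, 28]
    Split: [16, 28] -> [16] and [28]
    Merge: [16] + [28] -> [16, 28]
  Merge: [19] + [16, 28] -> [16, 19, 28]
  Split: [10, 11, 28] -> [10] and [11, 28]
    Split: [11, 28] -> [11] and [28]
    Merge: [11] + [28] -> [11, 28]
  Merge: [10] + [11, 28] -> [10, 11, 28]
Merge: [16, 19, 28] + [10, 11, 28] -> [10, 11, 16, 19, 28, 28]

Final sorted array: [10, 11, 16, 19, 28, 28]

The merge sort proceeds by recursively splitting the array and merging sorted halves.
After all merges, the sorted array is [10, 11, 16, 19, 28, 28].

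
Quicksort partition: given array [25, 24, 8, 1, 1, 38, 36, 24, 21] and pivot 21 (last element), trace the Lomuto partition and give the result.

Lomuto partition with pivot = 21:

Initial array: [25, 24, 8, 1, 1, 38, 36, 24, 21]

arr[0]=25 > 21: no swap
arr[1]=24 > 21: no swap
arr[2]=8 <= 21: swap with position 0, array becomes [8, 24, 25, 1, 1, 38, 36, 24, 21]
arr[3]=1 <= 21: swap with position 1, array becomes [8, 1, 25, 24, 1, 38, 36, 24, 21]
arr[4]=1 <= 21: swap with position 2, array becomes [8, 1, 1, 24, 25, 38, 36, 24, 21]
arr[5]=38 > 21: no swap
arr[6]=36 > 21: no swap
arr[7]=24 > 21: no swap

Place pivot at position 3: [8, 1, 1, 21, 25, 38, 36, 24, 24]
Pivot position: 3

After partitioning with pivot 21, the array becomes [8, 1, 1, 21, 25, 38, 36, 24, 24]. The pivot is placed at index 3. All elements to the left of the pivot are <= 21, and all elements to the right are > 21.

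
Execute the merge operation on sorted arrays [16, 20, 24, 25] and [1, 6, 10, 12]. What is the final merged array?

Merging process:

Compare 16 vs 1: take 1 from right. Merged: [1]
Compare 16 vs 6: take 6 from right. Merged: [1, 6]
Compare 16 vs 10: take 10 from right. Merged: [1, 6, 10]
Compare 16 vs 12: take 12 from right. Merged: [1, 6, 10, 12]
Append remaining from left: [16, 20, 24, 25]. Merged: [1, 6, 10, 12, 16, 20, 24, 25]

Final merged array: [1, 6, 10, 12, 16, 20, 24, 25]
Total comparisons: 4

The merged array is [1, 6, 10, 12, 16, 20, 24, 25], requiring 4 comparisons. The merge step runs in O(n) time where n is the total number of elements.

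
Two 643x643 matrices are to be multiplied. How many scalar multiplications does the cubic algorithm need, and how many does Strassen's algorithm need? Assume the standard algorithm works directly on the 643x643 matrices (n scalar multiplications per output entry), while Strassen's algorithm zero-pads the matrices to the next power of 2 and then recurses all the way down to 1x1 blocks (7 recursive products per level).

Matrix multiplication for 643x643 matrices:

Strassen's algorithm requires power-of-2 dimensions. Pad 643x643 to 1024x1024 (next power of 2).

Standard algorithm: 643^3 = 265847707 multiplications
Strassen's algorithm: 7^(log2(1024)) = 7^10 = 282475249 multiplications
Difference: 265847707 - 282475249 = -16627542 (Strassen uses MORE here due to padding overhead — for small or just-over-power-of-2 n, padding can outweigh the per-level savings)

Standard: 265847707 multiplications (643^3). Strassen: 282475249 multiplications (7^10, after padding to 1024x1024). Strassen reduces 8 recursive multiplications to 7 at each level.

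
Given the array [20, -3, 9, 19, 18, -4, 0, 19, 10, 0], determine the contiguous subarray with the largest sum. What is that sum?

Using Kadane's algorithm on [20, -3, 9, 19, 18, -4, 0, 19, 10, 0]:

Scanning through the array:
Position 1 (value -3): max_ending_here = 17, max_so_far = 20
Position 2 (value 9): max_ending_here = 26, max_so_far = 26
Position 3 (value 19): max_ending_here = 45, max_so_far = 45
Position 4 (value 18): max_ending_here = 63, max_so_far = 63
Position 5 (value -4): max_ending_here = 59, max_so_far = 63
Position 6 (value 0): max_ending_here = 59, max_so_far = 63
Position 7 (value 19): max_ending_here = 78, max_so_far = 78
Position 8 (value 10): max_ending_here = 88, max_so_far = 88
Position 9 (value 0): max_ending_here = 88, max_so_far = 88

Maximum subarray: [20, -3, 9, 19, 18, -4, 0, 19, 10]
Maximum sum: 88

The maximum subarray is [20, -3, 9, 19, 18, -4, 0, 19, 10] with sum 88. This subarray runs from index 0 to index 8.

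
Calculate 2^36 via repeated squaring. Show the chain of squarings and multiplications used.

Computing 2^36 by squaring (build up from 2^1; each line after the first costs one multiplication):

2^1 = 2
2^2 = (2^1)^2 = 2^2 = 4
2^4 = (2^2)^2 = 4^2 = 16
2^8 = (2^4)^2 = 16^2 = 256
2^9 = 2 * 2^8 = 2 * 256 = 512
2^18 = (2^9)^2 = 512^2 = 262144
2^36 = (2^18)^2 = 262144^2 = 68719476736

Result: 68719476736
Multiplications needed: 6 (6 lines after 2^1)

2^36 = 68719476736. Using exponentiation by squaring, this requires 6 multiplications. The key idea: if the exponent is even, square the half-power; if odd, multiply by the base once.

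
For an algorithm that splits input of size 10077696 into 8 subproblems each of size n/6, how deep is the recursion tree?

For divide and conquer with division factor 6:

Problem sizes at each level:
Level 0: 10077696
Level 1: 1679616
Level 2: 279936
Level 3: 46656
Level 4: 7776
Level 5: 1296
Level 6: 216
Level 7: 36
Level 8: 6
Level 9: 1

The root is level 0 and the size-1 base case is level 9 (the tree spans levels 0 through 9, i.e. 10 levels counting the root), so the depth is the number of divisions: log_6(10077696) = 9

The recursion tree depth is log_6(10077696) = 9. At each level, the problem size is divided by 6, so it takes 9 divisions to reduce to a base case of size 1. The algorithm makes 8 recursive calls at each level.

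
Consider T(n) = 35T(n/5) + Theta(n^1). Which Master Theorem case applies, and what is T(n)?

Master Theorem for T(n) = 35T(n/5) + O(n^1):

a = 35, b = 5, c = 1
log_b(a) = log_5(35) = 2.2091

Case 1: c = 1 < log_5(35) = 2.2091
T(n) = O(n^(log_5 35))

For T(n) = 35T(n/5) + O(n^1): log_5(35) = 2.2091. This is Case 1 of the Master Theorem (c < log_b(a), work dominated by leaves), giving O(n^(log_5 35)).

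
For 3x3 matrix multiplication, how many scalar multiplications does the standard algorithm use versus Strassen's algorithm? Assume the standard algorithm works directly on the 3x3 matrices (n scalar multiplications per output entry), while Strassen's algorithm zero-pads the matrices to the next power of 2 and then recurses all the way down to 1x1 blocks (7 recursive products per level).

Matrix multiplication for 3x3 matrices:

Strassen's algorithm requires power-of-2 dimensions. Pad 3x3 to 4x4 (next power of 2).

Standard algorithm: 3^3 = 27 multiplications
Strassen's algorithm: 7^(log2(4)) = 7^2 = 49 multiplications
Difference: 27 - 49 = -22 (Strassen uses MORE here due to padding overhead — for small or just-over-power-of-2 n, padding can outweigh the per-level savings)

Standard: 27 multiplications (3^3). Strassen: 49 multiplications (7^2, after padding to 4x4). Strassen reduces 8 recursive multiplications to 7 at each level.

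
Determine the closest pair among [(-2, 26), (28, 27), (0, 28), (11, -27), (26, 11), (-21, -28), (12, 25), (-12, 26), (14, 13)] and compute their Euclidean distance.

Computing all pairwise distances among 9 points:

d((-2, 26), (28, 27)) = 30.0167
d((-2, 26), (0, 28)) = 2.8284 <-- minimum
d((-2, 26), (11, -27)) = 54.5711
d((-2, 26), (26, 11)) = 31.7648
d((-2, 26), (-21, -28)) = 57.2451
d((-2, 26), (12, 25)) = 14.0357
d((-2, 26), (-12, 26)) = 10.0
d((-2, 26), (14, 13)) = 20.6155
d((28, 27), (0, 28)) = 28.0179
d((28, 27), (11, -27)) = 56.6127
d((28, 27), (26, 11)) = 16.1245
d((28, 27), (-21, -28)) = 73.6614
d((28, 27), (12, 25)) = 16.1245
d((28, 27), (-12, 26)) = 40.0125
d((28, 27), (14, 13)) = 19.799
d((0, 28), (11, -27)) = 56.0892
d((0, 28), (26, 11)) = 31.0644
d((0, 28), (-21, -28)) = 59.808
d((0, 28), (12, 25)) = 12.3693
d((0, 28), (-12, 26)) = 12.1655
d((0, 28), (14, 13)) = 20.5183
d((11, -27), (26, 11)) = 40.8534
d((11, -27), (-21, -28)) = 32.0156
d((11, -27), (12, 25)) = 52.0096
d((11, -27), (-12, 26)) = 57.7754
d((11, -27), (14, 13)) = 40.1123
d((26, 11), (-21, -28)) = 61.0737
d((26, 11), (12, 25)) = 19.799
d((26, 11), (-12, 26)) = 40.8534
d((26, 11), (14, 13)) = 12.1655
d((-21, -28), (12, 25)) = 62.434
d((-21, -28), (-12, 26)) = 54.7449
d((-21, -28), (14, 13)) = 53.9073
d((12, 25), (-12, 26)) = 24.0208
d((12, 25), (14, 13)) = 12.1655
d((-12, 26), (14, 13)) = 29.0689

Closest pair: (-2, 26) and (0, 28) with distance 2.8284

The closest pair is (-2, 26) and (0, 28) with Euclidean distance 2.8284. For 9 points, brute-force pairwise comparison is shown above. For large n, the divide-and-conquer algorithm (sort by x, recurse on halves, check the dividing strip) achieves O(n log n).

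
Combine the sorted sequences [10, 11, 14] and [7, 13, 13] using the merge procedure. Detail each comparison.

Merging process:

Compare 10 vs 7: take 7 from right. Merged: [7]
Compare 10 vs 13: take 10 from left. Merged: [7, 10]
Compare 11 vs 13: take 11 from left. Merged: [7, 10, 11]
Compare 14 vs 13: take 13 from right. Merged: [7, 10, 11, 13]
Compare 14 vs 13: take 13 from right. Merged: [7, 10, 11, 13, 13]
Append remaining from left: [14]. Merged: [7, 10, 11, 13, 13, 14]

Final merged array: [7, 10, 11, 13, 13, 14]
Total comparisons: 5

The merged array is [7, 10, 11, 13, 13, 14], requiring 5 comparisons. The merge step runs in O(n) time where n is the total number of elements.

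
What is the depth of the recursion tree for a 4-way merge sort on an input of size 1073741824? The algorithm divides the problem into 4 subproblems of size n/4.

For divide and conquer with division factor 4:

Problem sizes at each level:
Level 0: 1073741824
Level 1: 268435456
Level 2: 67108864
Level 3: 16777216
Level 4: 4194304
Level 5: 1048576
Level 6: 262144
Level 7: 65536
Level 8: 16384
Level 9: 4096
Level 10: 1024
Level 11: 256
Level 12: 64
Level 13: 16
Level 14: 4
Level 15: 1

The root is level 0 and the size-1 base case is level 15 (the tree spans levels 0 through 15, i.e. 16 levels counting the root), so the depth is the number of divisions: log_4(1073741824) = 15

The recursion tree depth is log_4(1073741824) = 15. At each level, the problem size is divided by 4, so it takes 15 divisions to reduce to a base case of size 1. The algorithm makes 4 recursive calls at each level.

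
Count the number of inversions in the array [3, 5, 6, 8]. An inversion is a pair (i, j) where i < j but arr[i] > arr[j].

Finding inversions in [3, 5, 6, 8]:


Total inversions: 0

The array has 0 inversions. It is already sorted.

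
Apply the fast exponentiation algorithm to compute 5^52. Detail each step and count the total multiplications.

Computing 5^52 by squaring (build up from 5^1; each line after the first costs one multiplication):

5^1 = 5
5^2 = (5^1)^2 = 5^2 = 25
5^3 = 5 * 5^2 = 5 * 25 = 125
5^6 = (5^3)^2 = 125^2 = 15625
5^12 = (5^6)^2 = 15625^2 = 244140625
5^13 = 5 * 5^12 = 5 * 244140625 = 1220703125
5^26 = (5^13)^2 = 1220703125^2 = 1490116119384765625
5^52 = (5^26)^2 = 1490116119384765625^2 = 2220446049250313080847263336181640625

Result: 2220446049250313080847263336181640625
Multiplications needed: 7 (7 lines after 5^1)

5^52 = 2220446049250313080847263336181640625. Using exponentiation by squaring, this requires 7 multiplications. The key idea: if the exponent is even, square the half-power; if odd, multiply by the base once.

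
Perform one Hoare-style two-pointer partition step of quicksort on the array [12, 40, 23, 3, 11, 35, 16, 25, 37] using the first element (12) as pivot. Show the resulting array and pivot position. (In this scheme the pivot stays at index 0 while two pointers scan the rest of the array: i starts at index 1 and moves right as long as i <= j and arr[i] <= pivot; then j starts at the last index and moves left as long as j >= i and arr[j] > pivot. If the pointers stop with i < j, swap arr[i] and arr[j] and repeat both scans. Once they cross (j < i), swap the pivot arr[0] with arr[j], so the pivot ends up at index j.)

Hoare-style two-pointer partition with pivot = 12:

Initial array: [12, 40, 23, 3, 11, 35, 16, 25, 37]

Pointers start at i = 1, j = 8.
i stops at index 1 (arr[1]=40 > 12), j stops at index 4 (arr[4]=11 <= 12): swap arr[1] and arr[4], array becomes [12, 11, 23, 3, 40, 35, 16, 25, 37]
i stops at index 2 (arr[2]=23 > 12), j stops at index 3 (arr[3]=3 <= 12): swap arr[2] and arr[3], array becomes [12, 11, 3, 23, 40, 35, 16, 25, 37]
i ends at 3, j ends at 2: the pointers have crossed (j < i), so scanning stops.

Swap pivot arr[0] with arr[2] to place pivot at position 2: [3, 11, 12, 23, 40, 35, 16, 25, 37]
Pivot position: 2

After partitioning with pivot 12, the array becomes [3, 11, 12, 23, 40, 35, 16, 25, 37]. The pivot is placed at index 2. All elements to the left of the pivot are <= 12, and all elements to the right are > 12.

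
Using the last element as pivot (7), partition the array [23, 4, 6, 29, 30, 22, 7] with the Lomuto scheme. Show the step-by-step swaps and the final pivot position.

Lomuto partition with pivot = 7:

Initial array: [23, 4, 6, 29, 30, 22, 7]

arr[0]=23 > 7: no swap
arr[1]=4 <= 7: swap with position 0, array becomes [4, 23, 6, 29, 30, 22, 7]
arr[2]=6 <= 7: swap with position 1, array becomes [4, 6, 23, 29, 30, 22, 7]
arr[3]=29 > 7: no swap
arr[4]=30 > 7: no swap
arr[5]=22 > 7: no swap

Place pivot at position 2: [4, 6, 7, 29, 30, 22, 23]
Pivot position: 2

After partitioning with pivot 7, the array becomes [4, 6, 7, 29, 30, 22, 23]. The pivot is placed at index 2. All elements to the left of the pivot are <= 7, and all elements to the right are > 7.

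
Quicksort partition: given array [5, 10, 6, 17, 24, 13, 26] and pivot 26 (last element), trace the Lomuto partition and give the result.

Lomuto partition with pivot = 26:

Initial array: [5, 10, 6, 17, 24, 13, 26]

arr[0]=5 <= 26: swap with position 0, array becomes [5, 10, 6, 17, 24, 13, 26]
arr[1]=10 <= 26: swap with position 1, array becomes [5, 10, 6, 17, 24, 13, 26]
arr[2]=6 <= 26: swap with position 2, array becomes [5, 10, 6, 17, 24, 13, 26]
arr[3]=17 <= 26: swap with position 3, array becomes [5, 10, 6, 17, 24, 13, 26]
arr[4]=24 <= 26: swap with position 4, array becomes [5, 10, 6, 17, 24, 13, 26]
arr[5]=13 <= 26: swap with position 5, array becomes [5, 10, 6, 17, 24, 13, 26]

Place pivot at position 6: [5, 10, 6, 17, 24, 13, 26]
Pivot position: 6

After partitioning with pivot 26, the array becomes [5, 10, 6, 17, 24, 13, 26]. The pivot is placed at index 6. All elements to the left of the pivot are <= 26, and all elements to the right are > 26.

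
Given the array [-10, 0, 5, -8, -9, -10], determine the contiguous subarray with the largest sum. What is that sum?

Using Kadane's algorithm on [-10, 0, 5, -8, -9, -10]:

Scanning through the array:
Position 1 (value 0): max_ending_here = 0, max_so_far = 0
Position 2 (value 5): max_ending_here = 5, max_so_far = 5
Position 3 (value -8): max_ending_here = -3, max_so_far = 5
Position 4 (value -9): max_ending_here = -9, max_so_far = 5
Position 5 (value -10): max_ending_here = -10, max_so_far = 5

Maximum subarray: [0, 5]
Maximum sum: 5

The maximum subarray is [0, 5] with sum 5. This subarray runs from index 1 to index 2.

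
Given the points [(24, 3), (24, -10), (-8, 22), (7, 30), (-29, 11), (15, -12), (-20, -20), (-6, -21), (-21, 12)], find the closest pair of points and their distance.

Computing all pairwise distances among 9 points:

d((24, 3), (24, -10)) = 13.0
d((24, 3), (-8, 22)) = 37.2156
d((24, 3), (7, 30)) = 31.9061
d((24, 3), (-29, 11)) = 53.6004
d((24, 3), (15, -12)) = 17.4929
d((24, 3), (-20, -20)) = 49.6488
d((24, 3), (-6, -21)) = 38.4187
d((24, 3), (-21, 12)) = 45.8912
d((24, -10), (-8, 22)) = 45.2548
d((24, -10), (7, 30)) = 43.4626
d((24, -10), (-29, 11)) = 57.0088
d((24, -10), (15, -12)) = 9.2195
d((24, -10), (-20, -20)) = 45.1221
d((24, -10), (-6, -21)) = 31.9531
d((24, -10), (-21, 12)) = 50.0899
d((-8, 22), (7, 30)) = 17.0
d((-8, 22), (-29, 11)) = 23.7065
d((-8, 22), (15, -12)) = 41.0488
d((-8, 22), (-20, -20)) = 43.6807
d((-8, 22), (-6, -21)) = 43.0465
d((-8, 22), (-21, 12)) = 16.4012
d((7, 30), (-29, 11)) = 40.7063
d((7, 30), (15, -12)) = 42.7551
d((7, 30), (-20, -20)) = 56.8243
d((7, 30), (-6, -21)) = 52.6308
d((7, 30), (-21, 12)) = 33.2866
d((-29, 11), (15, -12)) = 49.6488
d((-29, 11), (-20, -20)) = 32.28
d((-29, 11), (-6, -21)) = 39.4081
d((-29, 11), (-21, 12)) = 8.0623 <-- minimum
d((15, -12), (-20, -20)) = 35.9026
d((15, -12), (-6, -21)) = 22.8473
d((15, -12), (-21, 12)) = 43.2666
d((-20, -20), (-6, -21)) = 14.0357
d((-20, -20), (-21, 12)) = 32.0156
d((-6, -21), (-21, 12)) = 36.2491

Closest pair: (-29, 11) and (-21, 12) with distance 8.0623

The closest pair is (-29, 11) and (-21, 12) with Euclidean distance 8.0623. For 9 points, brute-force pairwise comparison is shown above. For large n, the divide-and-conquer algorithm (sort by x, recurse on halves, check the dividing strip) achieves O(n log n).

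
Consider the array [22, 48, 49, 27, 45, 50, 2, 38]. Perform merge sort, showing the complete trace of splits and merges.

Merge sort trace:

Split: [22, 48, 49, 27, 45, 50, 2, 38] -> [22, 48, 49, 27] and [45, 50, 2, 38]
  Split: [22, 48, 49, 27] -> [22, 48] and [49, 27]
    Split: [22, 48] -> [22] and [48]
    Merge: [22] + [48] -> [22, 48]
    Split: [49, 27] -> [49] and [27]
    Merge: [49] + [27] -> [27, 49]
  Merge: [22, 48] + [27, 49] -> [22, 27, 48, 49]
  Split: [45, 50, 2, 38] -> [45, 50] and [2, 38]
    Split: [45, 50] -> [45] and [50]
    Merge: [45] + [50] -> [45, 50]
    Split: [2, 38] -> [2] and [38]
    Merge: [2] + [38] -> [2, 38]
  Merge: [45, 50] + [2, 38] -> [2, 38, 45, 50]
Merge: [22, 27, 48, 49] + [2, 38, 45, 50] -> [2, 22, 27, 38, 45, 48, 49, 50]

Final sorted array: [2, 22, 27, 38, 45, 48, 49, 50]

The merge sort proceeds by recursively splitting the array and merging sorted halves.
After all merges, the sorted array is [2, 22, 27, 38, 45, 48, 49, 50].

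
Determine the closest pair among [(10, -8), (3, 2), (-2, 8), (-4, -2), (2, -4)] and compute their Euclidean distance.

Computing all pairwise distances among 5 points:

d((10, -8), (3, 2)) = 12.2066
d((10, -8), (-2, 8)) = 20.0
d((10, -8), (-4, -2)) = 15.2315
d((10, -8), (2, -4)) = 8.9443
d((3, 2), (-2, 8)) = 7.8102
d((3, 2), (-4, -2)) = 8.0623
d((3, 2), (2, -4)) = 6.0828 <-- minimum
d((-2, 8), (-4, -2)) = 10.198
d((-2, 8), (2, -4)) = 12.6491
d((-4, -2), (2, -4)) = 6.3246

Closest pair: (3, 2) and (2, -4) with distance 6.0828

The closest pair is (3, 2) and (2, -4) with Euclidean distance 6.0828. For 5 points, brute-force pairwise comparison is shown above. For large n, the divide-and-conquer algorithm (sort by x, recurse on halves, check the dividing strip) achieves O(n log n).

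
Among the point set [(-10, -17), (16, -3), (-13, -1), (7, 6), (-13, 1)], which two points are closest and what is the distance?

Computing all pairwise distances among 5 points:

d((-10, -17), (16, -3)) = 29.5296
d((-10, -17), (-13, -1)) = 16.2788
d((-10, -17), (7, 6)) = 28.6007
d((-10, -17), (-13, 1)) = 18.2483
d((16, -3), (-13, -1)) = 29.0689
d((16, -3), (7, 6)) = 12.7279
d((16, -3), (-13, 1)) = 29.2746
d((-13, -1), (7, 6)) = 21.1896
d((-13, -1), (-13, 1)) = 2.0 <-- minimum
d((7, 6), (-13, 1)) = 20.6155

Closest pair: (-13, -1) and (-13, 1) with distance 2.0

The closest pair is (-13, -1) and (-13, 1) with Euclidean distance 2.0. For 5 points, brute-force pairwise comparison is shown above. For large n, the divide-and-conquer algorithm (sort by x, recurse on halves, check the dividing strip) achieves O(n log n).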